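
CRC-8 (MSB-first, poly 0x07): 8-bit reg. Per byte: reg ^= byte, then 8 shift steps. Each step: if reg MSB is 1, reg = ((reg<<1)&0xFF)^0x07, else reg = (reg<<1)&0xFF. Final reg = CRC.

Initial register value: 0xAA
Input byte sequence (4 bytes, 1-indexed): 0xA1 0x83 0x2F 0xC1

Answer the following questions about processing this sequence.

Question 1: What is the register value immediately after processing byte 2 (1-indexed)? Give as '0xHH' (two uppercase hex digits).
Answer: 0x17

Derivation:
After byte 1 (0xA1): reg=0x31
After byte 2 (0x83): reg=0x17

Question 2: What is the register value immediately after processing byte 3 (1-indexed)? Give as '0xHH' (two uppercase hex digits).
After byte 1 (0xA1): reg=0x31
After byte 2 (0x83): reg=0x17
After byte 3 (0x2F): reg=0xA8

Answer: 0xA8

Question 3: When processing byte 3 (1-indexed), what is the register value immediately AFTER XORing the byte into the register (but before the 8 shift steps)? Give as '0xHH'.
Register before byte 3: 0x17
Byte 3: 0x2F
0x17 XOR 0x2F = 0x38

Answer: 0x38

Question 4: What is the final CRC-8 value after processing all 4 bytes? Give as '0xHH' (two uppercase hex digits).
After byte 1 (0xA1): reg=0x31
After byte 2 (0x83): reg=0x17
After byte 3 (0x2F): reg=0xA8
After byte 4 (0xC1): reg=0x18

Answer: 0x18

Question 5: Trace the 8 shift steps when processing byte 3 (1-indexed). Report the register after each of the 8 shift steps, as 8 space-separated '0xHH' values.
After byte 1 (0xA1): reg=0x31
After byte 2 (0x83): reg=0x17
Register before byte 3: 0x17
After XOR with byte 0x2F: 0x38

Answer: 0x70 0xE0 0xC7 0x89 0x15 0x2A 0x54 0xA8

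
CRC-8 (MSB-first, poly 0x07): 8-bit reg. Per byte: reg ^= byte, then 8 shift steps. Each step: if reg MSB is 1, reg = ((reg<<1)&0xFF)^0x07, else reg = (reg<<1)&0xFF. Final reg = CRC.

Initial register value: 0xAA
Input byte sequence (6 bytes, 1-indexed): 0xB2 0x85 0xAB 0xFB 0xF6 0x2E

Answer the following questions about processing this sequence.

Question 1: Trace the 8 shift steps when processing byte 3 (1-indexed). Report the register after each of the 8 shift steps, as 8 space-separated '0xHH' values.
After byte 1 (0xB2): reg=0x48
After byte 2 (0x85): reg=0x6D
Register before byte 3: 0x6D
After XOR with byte 0xAB: 0xC6

Answer: 0x8B 0x11 0x22 0x44 0x88 0x17 0x2E 0x5C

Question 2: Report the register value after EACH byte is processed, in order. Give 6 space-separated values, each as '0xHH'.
0x48 0x6D 0x5C 0x7C 0xBF 0xFE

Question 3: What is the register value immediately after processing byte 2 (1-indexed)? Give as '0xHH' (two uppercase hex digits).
Answer: 0x6D

Derivation:
After byte 1 (0xB2): reg=0x48
After byte 2 (0x85): reg=0x6D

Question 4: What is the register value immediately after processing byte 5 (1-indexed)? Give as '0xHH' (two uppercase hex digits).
Answer: 0xBF

Derivation:
After byte 1 (0xB2): reg=0x48
After byte 2 (0x85): reg=0x6D
After byte 3 (0xAB): reg=0x5C
After byte 4 (0xFB): reg=0x7C
After byte 5 (0xF6): reg=0xBF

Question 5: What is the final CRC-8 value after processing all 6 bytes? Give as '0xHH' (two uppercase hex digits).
After byte 1 (0xB2): reg=0x48
After byte 2 (0x85): reg=0x6D
After byte 3 (0xAB): reg=0x5C
After byte 4 (0xFB): reg=0x7C
After byte 5 (0xF6): reg=0xBF
After byte 6 (0x2E): reg=0xFE

Answer: 0xFE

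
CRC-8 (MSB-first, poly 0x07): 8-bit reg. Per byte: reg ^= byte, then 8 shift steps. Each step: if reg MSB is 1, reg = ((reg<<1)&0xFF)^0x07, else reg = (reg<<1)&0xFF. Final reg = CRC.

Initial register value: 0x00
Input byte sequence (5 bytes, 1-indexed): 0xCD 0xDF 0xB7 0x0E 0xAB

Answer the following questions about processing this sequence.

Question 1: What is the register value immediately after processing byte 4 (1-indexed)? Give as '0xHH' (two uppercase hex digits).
After byte 1 (0xCD): reg=0x6D
After byte 2 (0xDF): reg=0x17
After byte 3 (0xB7): reg=0x69
After byte 4 (0x0E): reg=0x32

Answer: 0x32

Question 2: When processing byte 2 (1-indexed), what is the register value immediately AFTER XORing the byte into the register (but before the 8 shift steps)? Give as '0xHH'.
Answer: 0xB2

Derivation:
Register before byte 2: 0x6D
Byte 2: 0xDF
0x6D XOR 0xDF = 0xB2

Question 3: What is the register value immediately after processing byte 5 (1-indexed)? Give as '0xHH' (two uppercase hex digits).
After byte 1 (0xCD): reg=0x6D
After byte 2 (0xDF): reg=0x17
After byte 3 (0xB7): reg=0x69
After byte 4 (0x0E): reg=0x32
After byte 5 (0xAB): reg=0xC6

Answer: 0xC6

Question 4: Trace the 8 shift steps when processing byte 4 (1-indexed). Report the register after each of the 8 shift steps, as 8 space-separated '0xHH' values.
Answer: 0xCE 0x9B 0x31 0x62 0xC4 0x8F 0x19 0x32

Derivation:
After byte 1 (0xCD): reg=0x6D
After byte 2 (0xDF): reg=0x17
After byte 3 (0xB7): reg=0x69
Register before byte 4: 0x69
After XOR with byte 0x0E: 0x67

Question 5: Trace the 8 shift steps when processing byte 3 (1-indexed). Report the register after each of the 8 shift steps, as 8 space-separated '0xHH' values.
After byte 1 (0xCD): reg=0x6D
After byte 2 (0xDF): reg=0x17
Register before byte 3: 0x17
After XOR with byte 0xB7: 0xA0

Answer: 0x47 0x8E 0x1B 0x36 0x6C 0xD8 0xB7 0x69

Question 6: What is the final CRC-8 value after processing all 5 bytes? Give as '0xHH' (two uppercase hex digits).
Answer: 0xC6

Derivation:
After byte 1 (0xCD): reg=0x6D
After byte 2 (0xDF): reg=0x17
After byte 3 (0xB7): reg=0x69
After byte 4 (0x0E): reg=0x32
After byte 5 (0xAB): reg=0xC6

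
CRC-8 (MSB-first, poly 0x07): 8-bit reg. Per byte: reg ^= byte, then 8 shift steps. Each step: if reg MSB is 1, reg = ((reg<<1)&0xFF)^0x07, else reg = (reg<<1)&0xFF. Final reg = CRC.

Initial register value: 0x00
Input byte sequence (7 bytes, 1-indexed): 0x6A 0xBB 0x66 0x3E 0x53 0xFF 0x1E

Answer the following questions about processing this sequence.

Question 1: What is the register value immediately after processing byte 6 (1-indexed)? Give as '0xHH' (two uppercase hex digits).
After byte 1 (0x6A): reg=0x11
After byte 2 (0xBB): reg=0x5F
After byte 3 (0x66): reg=0xAF
After byte 4 (0x3E): reg=0xFE
After byte 5 (0x53): reg=0x4A
After byte 6 (0xFF): reg=0x02

Answer: 0x02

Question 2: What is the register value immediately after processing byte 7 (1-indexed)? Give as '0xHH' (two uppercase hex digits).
After byte 1 (0x6A): reg=0x11
After byte 2 (0xBB): reg=0x5F
After byte 3 (0x66): reg=0xAF
After byte 4 (0x3E): reg=0xFE
After byte 5 (0x53): reg=0x4A
After byte 6 (0xFF): reg=0x02
After byte 7 (0x1E): reg=0x54

Answer: 0x54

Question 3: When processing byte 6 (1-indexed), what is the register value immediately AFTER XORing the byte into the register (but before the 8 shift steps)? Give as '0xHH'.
Answer: 0xB5

Derivation:
Register before byte 6: 0x4A
Byte 6: 0xFF
0x4A XOR 0xFF = 0xB5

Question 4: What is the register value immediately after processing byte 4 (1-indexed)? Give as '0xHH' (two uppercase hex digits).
After byte 1 (0x6A): reg=0x11
After byte 2 (0xBB): reg=0x5F
After byte 3 (0x66): reg=0xAF
After byte 4 (0x3E): reg=0xFE

Answer: 0xFE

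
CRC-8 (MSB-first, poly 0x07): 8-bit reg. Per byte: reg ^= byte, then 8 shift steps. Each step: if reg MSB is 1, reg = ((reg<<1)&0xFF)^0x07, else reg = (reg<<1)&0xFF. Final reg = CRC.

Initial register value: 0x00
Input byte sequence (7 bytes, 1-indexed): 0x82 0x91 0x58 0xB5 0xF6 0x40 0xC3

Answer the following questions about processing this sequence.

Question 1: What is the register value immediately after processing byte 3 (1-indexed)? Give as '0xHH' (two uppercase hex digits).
Answer: 0xA6

Derivation:
After byte 1 (0x82): reg=0x87
After byte 2 (0x91): reg=0x62
After byte 3 (0x58): reg=0xA6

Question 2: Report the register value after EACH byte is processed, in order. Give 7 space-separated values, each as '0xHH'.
0x87 0x62 0xA6 0x79 0xA4 0xB2 0x50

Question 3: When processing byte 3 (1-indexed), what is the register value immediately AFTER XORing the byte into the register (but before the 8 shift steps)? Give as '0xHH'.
Register before byte 3: 0x62
Byte 3: 0x58
0x62 XOR 0x58 = 0x3A

Answer: 0x3A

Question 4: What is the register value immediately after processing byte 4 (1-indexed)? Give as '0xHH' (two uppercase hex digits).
Answer: 0x79

Derivation:
After byte 1 (0x82): reg=0x87
After byte 2 (0x91): reg=0x62
After byte 3 (0x58): reg=0xA6
After byte 4 (0xB5): reg=0x79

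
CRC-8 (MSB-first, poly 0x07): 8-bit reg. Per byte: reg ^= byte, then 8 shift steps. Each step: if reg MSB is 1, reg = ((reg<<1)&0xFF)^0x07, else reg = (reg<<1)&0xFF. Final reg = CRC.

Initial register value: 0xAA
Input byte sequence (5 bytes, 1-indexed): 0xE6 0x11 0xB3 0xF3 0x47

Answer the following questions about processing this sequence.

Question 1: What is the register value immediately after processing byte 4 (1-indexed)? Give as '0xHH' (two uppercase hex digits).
After byte 1 (0xE6): reg=0xE3
After byte 2 (0x11): reg=0xD0
After byte 3 (0xB3): reg=0x2E
After byte 4 (0xF3): reg=0x1D

Answer: 0x1D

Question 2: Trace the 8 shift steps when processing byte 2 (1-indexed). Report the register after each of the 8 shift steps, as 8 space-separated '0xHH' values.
Answer: 0xE3 0xC1 0x85 0x0D 0x1A 0x34 0x68 0xD0

Derivation:
After byte 1 (0xE6): reg=0xE3
Register before byte 2: 0xE3
After XOR with byte 0x11: 0xF2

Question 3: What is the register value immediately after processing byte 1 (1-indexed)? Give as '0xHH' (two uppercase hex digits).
After byte 1 (0xE6): reg=0xE3

Answer: 0xE3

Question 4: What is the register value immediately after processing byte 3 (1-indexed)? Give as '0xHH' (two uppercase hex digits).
Answer: 0x2E

Derivation:
After byte 1 (0xE6): reg=0xE3
After byte 2 (0x11): reg=0xD0
After byte 3 (0xB3): reg=0x2E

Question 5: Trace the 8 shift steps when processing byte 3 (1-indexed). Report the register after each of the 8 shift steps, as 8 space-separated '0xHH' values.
Answer: 0xC6 0x8B 0x11 0x22 0x44 0x88 0x17 0x2E

Derivation:
After byte 1 (0xE6): reg=0xE3
After byte 2 (0x11): reg=0xD0
Register before byte 3: 0xD0
After XOR with byte 0xB3: 0x63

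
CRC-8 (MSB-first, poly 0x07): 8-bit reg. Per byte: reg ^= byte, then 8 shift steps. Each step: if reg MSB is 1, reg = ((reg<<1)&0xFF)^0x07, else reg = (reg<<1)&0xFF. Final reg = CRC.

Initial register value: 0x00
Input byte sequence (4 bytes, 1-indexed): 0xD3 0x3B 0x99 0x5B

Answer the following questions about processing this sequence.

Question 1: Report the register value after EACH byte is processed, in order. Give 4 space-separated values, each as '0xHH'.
0x37 0x24 0x3A 0x20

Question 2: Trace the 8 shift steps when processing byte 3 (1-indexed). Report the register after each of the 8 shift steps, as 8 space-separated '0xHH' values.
After byte 1 (0xD3): reg=0x37
After byte 2 (0x3B): reg=0x24
Register before byte 3: 0x24
After XOR with byte 0x99: 0xBD

Answer: 0x7D 0xFA 0xF3 0xE1 0xC5 0x8D 0x1D 0x3A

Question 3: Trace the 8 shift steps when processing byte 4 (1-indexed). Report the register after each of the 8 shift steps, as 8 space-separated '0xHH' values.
After byte 1 (0xD3): reg=0x37
After byte 2 (0x3B): reg=0x24
After byte 3 (0x99): reg=0x3A
Register before byte 4: 0x3A
After XOR with byte 0x5B: 0x61

Answer: 0xC2 0x83 0x01 0x02 0x04 0x08 0x10 0x20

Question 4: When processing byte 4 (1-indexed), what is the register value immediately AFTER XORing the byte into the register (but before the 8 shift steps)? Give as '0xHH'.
Register before byte 4: 0x3A
Byte 4: 0x5B
0x3A XOR 0x5B = 0x61

Answer: 0x61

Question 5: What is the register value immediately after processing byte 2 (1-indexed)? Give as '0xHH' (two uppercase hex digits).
Answer: 0x24

Derivation:
After byte 1 (0xD3): reg=0x37
After byte 2 (0x3B): reg=0x24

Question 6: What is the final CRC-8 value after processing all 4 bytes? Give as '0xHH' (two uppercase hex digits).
Answer: 0x20

Derivation:
After byte 1 (0xD3): reg=0x37
After byte 2 (0x3B): reg=0x24
After byte 3 (0x99): reg=0x3A
After byte 4 (0x5B): reg=0x20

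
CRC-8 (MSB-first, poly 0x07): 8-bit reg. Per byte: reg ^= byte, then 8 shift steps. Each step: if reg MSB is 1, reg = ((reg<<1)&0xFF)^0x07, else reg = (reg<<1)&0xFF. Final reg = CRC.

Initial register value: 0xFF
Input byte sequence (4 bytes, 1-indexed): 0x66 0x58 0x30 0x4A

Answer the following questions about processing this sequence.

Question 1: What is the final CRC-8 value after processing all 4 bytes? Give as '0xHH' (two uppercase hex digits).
Answer: 0x8D

Derivation:
After byte 1 (0x66): reg=0xC6
After byte 2 (0x58): reg=0xD3
After byte 3 (0x30): reg=0xA7
After byte 4 (0x4A): reg=0x8D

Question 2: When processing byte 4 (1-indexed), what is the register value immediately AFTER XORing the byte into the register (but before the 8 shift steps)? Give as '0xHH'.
Answer: 0xED

Derivation:
Register before byte 4: 0xA7
Byte 4: 0x4A
0xA7 XOR 0x4A = 0xED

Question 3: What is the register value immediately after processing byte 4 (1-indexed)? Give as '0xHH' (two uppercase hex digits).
After byte 1 (0x66): reg=0xC6
After byte 2 (0x58): reg=0xD3
After byte 3 (0x30): reg=0xA7
After byte 4 (0x4A): reg=0x8D

Answer: 0x8D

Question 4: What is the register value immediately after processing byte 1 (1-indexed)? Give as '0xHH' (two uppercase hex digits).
After byte 1 (0x66): reg=0xC6

Answer: 0xC6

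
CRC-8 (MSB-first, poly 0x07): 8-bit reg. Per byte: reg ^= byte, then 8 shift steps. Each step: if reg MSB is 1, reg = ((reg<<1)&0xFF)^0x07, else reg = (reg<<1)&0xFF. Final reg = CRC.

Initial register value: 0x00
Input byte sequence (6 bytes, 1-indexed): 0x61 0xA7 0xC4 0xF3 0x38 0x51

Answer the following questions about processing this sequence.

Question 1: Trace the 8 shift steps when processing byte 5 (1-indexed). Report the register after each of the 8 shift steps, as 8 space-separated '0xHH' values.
Answer: 0x96 0x2B 0x56 0xAC 0x5F 0xBE 0x7B 0xF6

Derivation:
After byte 1 (0x61): reg=0x20
After byte 2 (0xA7): reg=0x9C
After byte 3 (0xC4): reg=0x8F
After byte 4 (0xF3): reg=0x73
Register before byte 5: 0x73
After XOR with byte 0x38: 0x4B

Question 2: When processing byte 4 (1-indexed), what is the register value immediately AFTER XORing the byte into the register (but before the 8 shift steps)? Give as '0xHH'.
Answer: 0x7C

Derivation:
Register before byte 4: 0x8F
Byte 4: 0xF3
0x8F XOR 0xF3 = 0x7C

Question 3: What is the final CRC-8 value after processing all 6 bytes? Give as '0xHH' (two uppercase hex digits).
Answer: 0x7C

Derivation:
After byte 1 (0x61): reg=0x20
After byte 2 (0xA7): reg=0x9C
After byte 3 (0xC4): reg=0x8F
After byte 4 (0xF3): reg=0x73
After byte 5 (0x38): reg=0xF6
After byte 6 (0x51): reg=0x7C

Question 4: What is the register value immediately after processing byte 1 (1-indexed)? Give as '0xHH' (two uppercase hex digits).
After byte 1 (0x61): reg=0x20

Answer: 0x20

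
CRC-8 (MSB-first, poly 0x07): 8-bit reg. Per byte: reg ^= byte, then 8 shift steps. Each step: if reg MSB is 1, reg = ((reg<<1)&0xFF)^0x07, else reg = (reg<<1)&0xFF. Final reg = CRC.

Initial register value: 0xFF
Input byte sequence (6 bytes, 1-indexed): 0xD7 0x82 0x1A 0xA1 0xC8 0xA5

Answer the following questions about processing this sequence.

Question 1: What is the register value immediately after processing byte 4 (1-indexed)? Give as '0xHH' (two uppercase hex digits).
Answer: 0x18

Derivation:
After byte 1 (0xD7): reg=0xD8
After byte 2 (0x82): reg=0x81
After byte 3 (0x1A): reg=0xC8
After byte 4 (0xA1): reg=0x18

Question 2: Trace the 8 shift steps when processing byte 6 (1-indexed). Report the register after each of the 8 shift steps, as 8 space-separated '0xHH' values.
Answer: 0x31 0x62 0xC4 0x8F 0x19 0x32 0x64 0xC8

Derivation:
After byte 1 (0xD7): reg=0xD8
After byte 2 (0x82): reg=0x81
After byte 3 (0x1A): reg=0xC8
After byte 4 (0xA1): reg=0x18
After byte 5 (0xC8): reg=0x3E
Register before byte 6: 0x3E
After XOR with byte 0xA5: 0x9B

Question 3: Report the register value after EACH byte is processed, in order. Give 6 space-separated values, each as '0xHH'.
0xD8 0x81 0xC8 0x18 0x3E 0xC8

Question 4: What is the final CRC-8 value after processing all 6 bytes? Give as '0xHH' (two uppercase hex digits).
Answer: 0xC8

Derivation:
After byte 1 (0xD7): reg=0xD8
After byte 2 (0x82): reg=0x81
After byte 3 (0x1A): reg=0xC8
After byte 4 (0xA1): reg=0x18
After byte 5 (0xC8): reg=0x3E
After byte 6 (0xA5): reg=0xC8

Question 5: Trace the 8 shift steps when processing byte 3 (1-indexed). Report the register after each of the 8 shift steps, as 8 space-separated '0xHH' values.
Answer: 0x31 0x62 0xC4 0x8F 0x19 0x32 0x64 0xC8

Derivation:
After byte 1 (0xD7): reg=0xD8
After byte 2 (0x82): reg=0x81
Register before byte 3: 0x81
After XOR with byte 0x1A: 0x9B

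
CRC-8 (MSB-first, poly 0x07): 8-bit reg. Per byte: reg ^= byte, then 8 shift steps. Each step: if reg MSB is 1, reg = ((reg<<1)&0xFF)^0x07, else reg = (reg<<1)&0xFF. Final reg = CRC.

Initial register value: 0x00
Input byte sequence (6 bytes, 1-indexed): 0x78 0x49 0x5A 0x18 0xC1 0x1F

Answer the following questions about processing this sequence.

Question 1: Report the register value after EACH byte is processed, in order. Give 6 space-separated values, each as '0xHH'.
0x6F 0xF2 0x51 0xF8 0xAF 0x19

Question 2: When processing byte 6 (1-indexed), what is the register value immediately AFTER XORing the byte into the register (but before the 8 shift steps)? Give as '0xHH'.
Register before byte 6: 0xAF
Byte 6: 0x1F
0xAF XOR 0x1F = 0xB0

Answer: 0xB0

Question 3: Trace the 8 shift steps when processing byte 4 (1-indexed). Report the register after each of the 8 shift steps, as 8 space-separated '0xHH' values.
Answer: 0x92 0x23 0x46 0x8C 0x1F 0x3E 0x7C 0xF8

Derivation:
After byte 1 (0x78): reg=0x6F
After byte 2 (0x49): reg=0xF2
After byte 3 (0x5A): reg=0x51
Register before byte 4: 0x51
After XOR with byte 0x18: 0x49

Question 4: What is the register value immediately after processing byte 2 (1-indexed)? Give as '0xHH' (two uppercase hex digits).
After byte 1 (0x78): reg=0x6F
After byte 2 (0x49): reg=0xF2

Answer: 0xF2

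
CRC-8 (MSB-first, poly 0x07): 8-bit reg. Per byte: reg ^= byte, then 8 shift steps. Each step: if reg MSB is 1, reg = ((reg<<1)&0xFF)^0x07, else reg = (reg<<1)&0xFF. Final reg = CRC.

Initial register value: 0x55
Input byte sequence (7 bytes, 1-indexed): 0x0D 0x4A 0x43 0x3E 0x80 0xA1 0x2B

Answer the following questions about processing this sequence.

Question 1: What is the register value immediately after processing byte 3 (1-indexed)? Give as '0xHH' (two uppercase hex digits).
Answer: 0x62

Derivation:
After byte 1 (0x0D): reg=0x8F
After byte 2 (0x4A): reg=0x55
After byte 3 (0x43): reg=0x62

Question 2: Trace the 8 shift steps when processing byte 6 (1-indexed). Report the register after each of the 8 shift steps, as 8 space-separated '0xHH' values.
After byte 1 (0x0D): reg=0x8F
After byte 2 (0x4A): reg=0x55
After byte 3 (0x43): reg=0x62
After byte 4 (0x3E): reg=0x93
After byte 5 (0x80): reg=0x79
Register before byte 6: 0x79
After XOR with byte 0xA1: 0xD8

Answer: 0xB7 0x69 0xD2 0xA3 0x41 0x82 0x03 0x06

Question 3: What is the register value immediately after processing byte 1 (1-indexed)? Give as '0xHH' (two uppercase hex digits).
After byte 1 (0x0D): reg=0x8F

Answer: 0x8F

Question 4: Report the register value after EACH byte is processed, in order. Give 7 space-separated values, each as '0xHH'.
0x8F 0x55 0x62 0x93 0x79 0x06 0xC3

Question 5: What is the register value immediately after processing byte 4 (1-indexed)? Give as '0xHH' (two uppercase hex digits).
Answer: 0x93

Derivation:
After byte 1 (0x0D): reg=0x8F
After byte 2 (0x4A): reg=0x55
After byte 3 (0x43): reg=0x62
After byte 4 (0x3E): reg=0x93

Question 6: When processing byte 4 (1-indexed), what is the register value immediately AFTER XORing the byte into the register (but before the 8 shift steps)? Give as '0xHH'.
Register before byte 4: 0x62
Byte 4: 0x3E
0x62 XOR 0x3E = 0x5C

Answer: 0x5C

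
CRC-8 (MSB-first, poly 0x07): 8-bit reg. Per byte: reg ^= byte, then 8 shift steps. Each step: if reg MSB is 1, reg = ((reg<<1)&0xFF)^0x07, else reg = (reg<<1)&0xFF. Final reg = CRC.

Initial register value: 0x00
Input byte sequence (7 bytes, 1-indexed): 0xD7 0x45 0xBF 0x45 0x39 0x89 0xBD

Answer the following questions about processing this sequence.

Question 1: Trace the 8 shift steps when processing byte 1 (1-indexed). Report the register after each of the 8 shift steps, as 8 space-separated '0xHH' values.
Register before byte 1: 0x00
After XOR with byte 0xD7: 0xD7

Answer: 0xA9 0x55 0xAA 0x53 0xA6 0x4B 0x96 0x2B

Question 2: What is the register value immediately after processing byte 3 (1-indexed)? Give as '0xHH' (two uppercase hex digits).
Answer: 0x17

Derivation:
After byte 1 (0xD7): reg=0x2B
After byte 2 (0x45): reg=0x0D
After byte 3 (0xBF): reg=0x17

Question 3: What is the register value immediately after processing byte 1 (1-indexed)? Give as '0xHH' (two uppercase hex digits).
Answer: 0x2B

Derivation:
After byte 1 (0xD7): reg=0x2B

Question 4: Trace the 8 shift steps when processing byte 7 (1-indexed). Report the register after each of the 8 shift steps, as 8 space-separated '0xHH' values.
After byte 1 (0xD7): reg=0x2B
After byte 2 (0x45): reg=0x0D
After byte 3 (0xBF): reg=0x17
After byte 4 (0x45): reg=0xB9
After byte 5 (0x39): reg=0x89
After byte 6 (0x89): reg=0x00
Register before byte 7: 0x00
After XOR with byte 0xBD: 0xBD

Answer: 0x7D 0xFA 0xF3 0xE1 0xC5 0x8D 0x1D 0x3A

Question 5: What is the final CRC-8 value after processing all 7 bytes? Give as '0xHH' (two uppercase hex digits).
After byte 1 (0xD7): reg=0x2B
After byte 2 (0x45): reg=0x0D
After byte 3 (0xBF): reg=0x17
After byte 4 (0x45): reg=0xB9
After byte 5 (0x39): reg=0x89
After byte 6 (0x89): reg=0x00
After byte 7 (0xBD): reg=0x3A

Answer: 0x3A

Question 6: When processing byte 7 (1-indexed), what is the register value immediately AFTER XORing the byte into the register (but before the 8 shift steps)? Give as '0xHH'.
Answer: 0xBD

Derivation:
Register before byte 7: 0x00
Byte 7: 0xBD
0x00 XOR 0xBD = 0xBD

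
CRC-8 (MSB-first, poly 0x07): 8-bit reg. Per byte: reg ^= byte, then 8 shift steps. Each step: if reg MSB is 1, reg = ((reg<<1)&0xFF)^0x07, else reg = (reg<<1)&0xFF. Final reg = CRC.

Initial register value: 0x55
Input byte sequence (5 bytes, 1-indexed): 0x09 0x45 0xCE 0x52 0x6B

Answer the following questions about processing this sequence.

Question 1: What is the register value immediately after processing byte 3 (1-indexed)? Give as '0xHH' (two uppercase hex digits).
After byte 1 (0x09): reg=0x93
After byte 2 (0x45): reg=0x2C
After byte 3 (0xCE): reg=0xA0

Answer: 0xA0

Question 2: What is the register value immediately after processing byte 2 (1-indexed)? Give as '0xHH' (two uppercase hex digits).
After byte 1 (0x09): reg=0x93
After byte 2 (0x45): reg=0x2C

Answer: 0x2C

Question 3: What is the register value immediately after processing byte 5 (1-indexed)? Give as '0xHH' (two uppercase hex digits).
Answer: 0x28

Derivation:
After byte 1 (0x09): reg=0x93
After byte 2 (0x45): reg=0x2C
After byte 3 (0xCE): reg=0xA0
After byte 4 (0x52): reg=0xD0
After byte 5 (0x6B): reg=0x28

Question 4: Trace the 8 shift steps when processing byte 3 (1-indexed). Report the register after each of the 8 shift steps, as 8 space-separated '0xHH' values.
After byte 1 (0x09): reg=0x93
After byte 2 (0x45): reg=0x2C
Register before byte 3: 0x2C
After XOR with byte 0xCE: 0xE2

Answer: 0xC3 0x81 0x05 0x0A 0x14 0x28 0x50 0xA0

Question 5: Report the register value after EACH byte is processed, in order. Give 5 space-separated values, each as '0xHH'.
0x93 0x2C 0xA0 0xD0 0x28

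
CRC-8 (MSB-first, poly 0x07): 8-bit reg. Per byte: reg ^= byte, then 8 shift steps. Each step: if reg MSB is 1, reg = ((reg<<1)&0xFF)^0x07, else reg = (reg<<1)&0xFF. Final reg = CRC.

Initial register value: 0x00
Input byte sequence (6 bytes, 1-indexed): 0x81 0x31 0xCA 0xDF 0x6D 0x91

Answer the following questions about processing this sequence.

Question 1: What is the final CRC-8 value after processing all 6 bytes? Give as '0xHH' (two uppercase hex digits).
After byte 1 (0x81): reg=0x8E
After byte 2 (0x31): reg=0x34
After byte 3 (0xCA): reg=0xF4
After byte 4 (0xDF): reg=0xD1
After byte 5 (0x6D): reg=0x3D
After byte 6 (0x91): reg=0x4D

Answer: 0x4D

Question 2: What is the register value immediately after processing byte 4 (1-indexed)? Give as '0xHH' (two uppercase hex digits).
After byte 1 (0x81): reg=0x8E
After byte 2 (0x31): reg=0x34
After byte 3 (0xCA): reg=0xF4
After byte 4 (0xDF): reg=0xD1

Answer: 0xD1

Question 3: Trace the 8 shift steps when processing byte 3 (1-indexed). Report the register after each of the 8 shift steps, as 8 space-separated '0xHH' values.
After byte 1 (0x81): reg=0x8E
After byte 2 (0x31): reg=0x34
Register before byte 3: 0x34
After XOR with byte 0xCA: 0xFE

Answer: 0xFB 0xF1 0xE5 0xCD 0x9D 0x3D 0x7A 0xF4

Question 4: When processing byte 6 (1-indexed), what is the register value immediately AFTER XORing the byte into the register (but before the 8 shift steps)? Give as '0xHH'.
Answer: 0xAC

Derivation:
Register before byte 6: 0x3D
Byte 6: 0x91
0x3D XOR 0x91 = 0xAC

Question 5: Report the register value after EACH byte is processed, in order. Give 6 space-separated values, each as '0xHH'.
0x8E 0x34 0xF4 0xD1 0x3D 0x4D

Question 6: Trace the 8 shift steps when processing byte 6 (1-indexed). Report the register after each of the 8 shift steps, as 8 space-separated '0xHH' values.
After byte 1 (0x81): reg=0x8E
After byte 2 (0x31): reg=0x34
After byte 3 (0xCA): reg=0xF4
After byte 4 (0xDF): reg=0xD1
After byte 5 (0x6D): reg=0x3D
Register before byte 6: 0x3D
After XOR with byte 0x91: 0xAC

Answer: 0x5F 0xBE 0x7B 0xF6 0xEB 0xD1 0xA5 0x4D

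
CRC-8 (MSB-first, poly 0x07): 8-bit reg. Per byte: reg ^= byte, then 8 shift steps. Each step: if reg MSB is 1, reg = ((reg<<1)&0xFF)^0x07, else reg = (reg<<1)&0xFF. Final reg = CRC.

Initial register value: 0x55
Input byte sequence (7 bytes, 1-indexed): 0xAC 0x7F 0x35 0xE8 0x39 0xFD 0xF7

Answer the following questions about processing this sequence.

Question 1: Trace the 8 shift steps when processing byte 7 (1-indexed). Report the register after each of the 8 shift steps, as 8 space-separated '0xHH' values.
After byte 1 (0xAC): reg=0xE1
After byte 2 (0x7F): reg=0xD3
After byte 3 (0x35): reg=0xBC
After byte 4 (0xE8): reg=0xAB
After byte 5 (0x39): reg=0xF7
After byte 6 (0xFD): reg=0x36
Register before byte 7: 0x36
After XOR with byte 0xF7: 0xC1

Answer: 0x85 0x0D 0x1A 0x34 0x68 0xD0 0xA7 0x49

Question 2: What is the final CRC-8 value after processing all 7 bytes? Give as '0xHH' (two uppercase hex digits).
After byte 1 (0xAC): reg=0xE1
After byte 2 (0x7F): reg=0xD3
After byte 3 (0x35): reg=0xBC
After byte 4 (0xE8): reg=0xAB
After byte 5 (0x39): reg=0xF7
After byte 6 (0xFD): reg=0x36
After byte 7 (0xF7): reg=0x49

Answer: 0x49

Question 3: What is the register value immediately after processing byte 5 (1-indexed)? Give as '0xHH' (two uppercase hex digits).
After byte 1 (0xAC): reg=0xE1
After byte 2 (0x7F): reg=0xD3
After byte 3 (0x35): reg=0xBC
After byte 4 (0xE8): reg=0xAB
After byte 5 (0x39): reg=0xF7

Answer: 0xF7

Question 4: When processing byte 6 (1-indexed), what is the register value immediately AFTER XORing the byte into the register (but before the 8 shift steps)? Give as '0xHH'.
Register before byte 6: 0xF7
Byte 6: 0xFD
0xF7 XOR 0xFD = 0x0A

Answer: 0x0A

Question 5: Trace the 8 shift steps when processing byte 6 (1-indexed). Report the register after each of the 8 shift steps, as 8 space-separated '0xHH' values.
Answer: 0x14 0x28 0x50 0xA0 0x47 0x8E 0x1B 0x36

Derivation:
After byte 1 (0xAC): reg=0xE1
After byte 2 (0x7F): reg=0xD3
After byte 3 (0x35): reg=0xBC
After byte 4 (0xE8): reg=0xAB
After byte 5 (0x39): reg=0xF7
Register before byte 6: 0xF7
After XOR with byte 0xFD: 0x0A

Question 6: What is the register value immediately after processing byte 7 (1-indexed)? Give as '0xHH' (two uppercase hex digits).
Answer: 0x49

Derivation:
After byte 1 (0xAC): reg=0xE1
After byte 2 (0x7F): reg=0xD3
After byte 3 (0x35): reg=0xBC
After byte 4 (0xE8): reg=0xAB
After byte 5 (0x39): reg=0xF7
After byte 6 (0xFD): reg=0x36
After byte 7 (0xF7): reg=0x49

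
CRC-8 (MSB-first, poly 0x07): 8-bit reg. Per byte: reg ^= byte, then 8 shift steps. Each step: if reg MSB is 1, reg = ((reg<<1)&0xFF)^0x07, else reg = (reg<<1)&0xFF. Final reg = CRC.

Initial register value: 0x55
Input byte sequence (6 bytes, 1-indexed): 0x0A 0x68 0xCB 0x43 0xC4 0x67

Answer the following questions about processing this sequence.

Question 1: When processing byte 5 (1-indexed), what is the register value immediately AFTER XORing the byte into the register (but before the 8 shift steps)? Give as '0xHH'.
Register before byte 5: 0x0E
Byte 5: 0xC4
0x0E XOR 0xC4 = 0xCA

Answer: 0xCA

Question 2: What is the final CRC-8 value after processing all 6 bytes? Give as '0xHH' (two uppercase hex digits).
After byte 1 (0x0A): reg=0x9A
After byte 2 (0x68): reg=0xD0
After byte 3 (0xCB): reg=0x41
After byte 4 (0x43): reg=0x0E
After byte 5 (0xC4): reg=0x78
After byte 6 (0x67): reg=0x5D

Answer: 0x5D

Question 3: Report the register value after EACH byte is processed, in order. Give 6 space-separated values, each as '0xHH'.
0x9A 0xD0 0x41 0x0E 0x78 0x5D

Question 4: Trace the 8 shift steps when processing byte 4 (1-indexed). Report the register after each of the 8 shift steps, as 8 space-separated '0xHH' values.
Answer: 0x04 0x08 0x10 0x20 0x40 0x80 0x07 0x0E

Derivation:
After byte 1 (0x0A): reg=0x9A
After byte 2 (0x68): reg=0xD0
After byte 3 (0xCB): reg=0x41
Register before byte 4: 0x41
After XOR with byte 0x43: 0x02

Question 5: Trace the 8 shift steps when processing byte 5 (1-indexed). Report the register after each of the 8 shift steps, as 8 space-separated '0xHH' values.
Answer: 0x93 0x21 0x42 0x84 0x0F 0x1E 0x3C 0x78

Derivation:
After byte 1 (0x0A): reg=0x9A
After byte 2 (0x68): reg=0xD0
After byte 3 (0xCB): reg=0x41
After byte 4 (0x43): reg=0x0E
Register before byte 5: 0x0E
After XOR with byte 0xC4: 0xCA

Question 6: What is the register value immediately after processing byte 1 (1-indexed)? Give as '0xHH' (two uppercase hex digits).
Answer: 0x9A

Derivation:
After byte 1 (0x0A): reg=0x9A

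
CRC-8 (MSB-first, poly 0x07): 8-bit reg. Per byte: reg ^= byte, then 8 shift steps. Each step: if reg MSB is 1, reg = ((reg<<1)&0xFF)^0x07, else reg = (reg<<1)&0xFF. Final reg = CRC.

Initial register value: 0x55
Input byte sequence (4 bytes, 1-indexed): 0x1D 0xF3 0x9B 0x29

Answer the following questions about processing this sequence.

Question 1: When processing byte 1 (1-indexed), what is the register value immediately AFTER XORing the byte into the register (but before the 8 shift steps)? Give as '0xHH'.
Answer: 0x48

Derivation:
Register before byte 1: 0x55
Byte 1: 0x1D
0x55 XOR 0x1D = 0x48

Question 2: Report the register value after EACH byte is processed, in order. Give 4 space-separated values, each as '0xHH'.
0xFF 0x24 0x34 0x53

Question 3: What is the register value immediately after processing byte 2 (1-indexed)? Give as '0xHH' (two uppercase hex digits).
After byte 1 (0x1D): reg=0xFF
After byte 2 (0xF3): reg=0x24

Answer: 0x24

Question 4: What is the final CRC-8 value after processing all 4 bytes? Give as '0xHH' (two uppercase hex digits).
After byte 1 (0x1D): reg=0xFF
After byte 2 (0xF3): reg=0x24
After byte 3 (0x9B): reg=0x34
After byte 4 (0x29): reg=0x53

Answer: 0x53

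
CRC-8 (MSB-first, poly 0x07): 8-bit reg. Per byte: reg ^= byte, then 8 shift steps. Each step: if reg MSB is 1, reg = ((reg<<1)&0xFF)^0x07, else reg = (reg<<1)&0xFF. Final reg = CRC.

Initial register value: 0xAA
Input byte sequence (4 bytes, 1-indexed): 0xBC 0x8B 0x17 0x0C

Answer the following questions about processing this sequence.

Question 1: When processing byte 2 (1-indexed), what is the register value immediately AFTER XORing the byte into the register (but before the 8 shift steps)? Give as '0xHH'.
Answer: 0xE9

Derivation:
Register before byte 2: 0x62
Byte 2: 0x8B
0x62 XOR 0x8B = 0xE9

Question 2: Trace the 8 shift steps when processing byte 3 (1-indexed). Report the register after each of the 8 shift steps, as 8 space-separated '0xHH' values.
After byte 1 (0xBC): reg=0x62
After byte 2 (0x8B): reg=0x91
Register before byte 3: 0x91
After XOR with byte 0x17: 0x86

Answer: 0x0B 0x16 0x2C 0x58 0xB0 0x67 0xCE 0x9B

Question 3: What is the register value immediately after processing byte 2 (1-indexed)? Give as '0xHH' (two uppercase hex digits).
After byte 1 (0xBC): reg=0x62
After byte 2 (0x8B): reg=0x91

Answer: 0x91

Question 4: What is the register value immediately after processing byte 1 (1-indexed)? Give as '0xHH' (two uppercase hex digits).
After byte 1 (0xBC): reg=0x62

Answer: 0x62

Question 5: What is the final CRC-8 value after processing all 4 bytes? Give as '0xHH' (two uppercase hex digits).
Answer: 0xEC

Derivation:
After byte 1 (0xBC): reg=0x62
After byte 2 (0x8B): reg=0x91
After byte 3 (0x17): reg=0x9B
After byte 4 (0x0C): reg=0xEC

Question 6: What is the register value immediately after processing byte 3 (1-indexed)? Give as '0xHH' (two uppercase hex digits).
After byte 1 (0xBC): reg=0x62
After byte 2 (0x8B): reg=0x91
After byte 3 (0x17): reg=0x9B

Answer: 0x9B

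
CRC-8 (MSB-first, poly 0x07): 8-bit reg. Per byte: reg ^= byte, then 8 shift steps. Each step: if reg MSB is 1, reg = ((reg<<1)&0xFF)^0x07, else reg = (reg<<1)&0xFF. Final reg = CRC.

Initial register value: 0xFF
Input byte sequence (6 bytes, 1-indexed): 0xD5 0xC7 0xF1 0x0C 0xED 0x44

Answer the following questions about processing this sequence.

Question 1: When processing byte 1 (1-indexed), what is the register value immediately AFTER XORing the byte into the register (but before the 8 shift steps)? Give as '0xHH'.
Register before byte 1: 0xFF
Byte 1: 0xD5
0xFF XOR 0xD5 = 0x2A

Answer: 0x2A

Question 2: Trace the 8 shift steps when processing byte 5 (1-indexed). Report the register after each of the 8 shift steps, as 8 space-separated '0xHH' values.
After byte 1 (0xD5): reg=0xD6
After byte 2 (0xC7): reg=0x77
After byte 3 (0xF1): reg=0x9B
After byte 4 (0x0C): reg=0xEC
Register before byte 5: 0xEC
After XOR with byte 0xED: 0x01

Answer: 0x02 0x04 0x08 0x10 0x20 0x40 0x80 0x07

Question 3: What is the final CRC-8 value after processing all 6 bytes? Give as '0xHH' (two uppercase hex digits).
Answer: 0xCE

Derivation:
After byte 1 (0xD5): reg=0xD6
After byte 2 (0xC7): reg=0x77
After byte 3 (0xF1): reg=0x9B
After byte 4 (0x0C): reg=0xEC
After byte 5 (0xED): reg=0x07
After byte 6 (0x44): reg=0xCE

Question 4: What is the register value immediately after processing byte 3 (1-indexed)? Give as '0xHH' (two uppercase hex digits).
Answer: 0x9B

Derivation:
After byte 1 (0xD5): reg=0xD6
After byte 2 (0xC7): reg=0x77
After byte 3 (0xF1): reg=0x9B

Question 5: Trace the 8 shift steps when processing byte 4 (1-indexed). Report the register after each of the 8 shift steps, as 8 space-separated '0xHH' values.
Answer: 0x29 0x52 0xA4 0x4F 0x9E 0x3B 0x76 0xEC

Derivation:
After byte 1 (0xD5): reg=0xD6
After byte 2 (0xC7): reg=0x77
After byte 3 (0xF1): reg=0x9B
Register before byte 4: 0x9B
After XOR with byte 0x0C: 0x97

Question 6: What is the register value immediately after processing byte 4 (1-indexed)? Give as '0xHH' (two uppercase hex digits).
Answer: 0xEC

Derivation:
After byte 1 (0xD5): reg=0xD6
After byte 2 (0xC7): reg=0x77
After byte 3 (0xF1): reg=0x9B
After byte 4 (0x0C): reg=0xEC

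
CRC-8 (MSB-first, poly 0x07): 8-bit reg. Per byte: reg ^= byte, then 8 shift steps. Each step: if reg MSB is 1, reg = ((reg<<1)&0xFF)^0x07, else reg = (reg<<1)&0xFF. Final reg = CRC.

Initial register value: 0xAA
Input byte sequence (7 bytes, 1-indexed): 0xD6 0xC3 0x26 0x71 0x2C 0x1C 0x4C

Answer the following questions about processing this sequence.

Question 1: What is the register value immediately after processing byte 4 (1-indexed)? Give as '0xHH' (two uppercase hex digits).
Answer: 0x6A

Derivation:
After byte 1 (0xD6): reg=0x73
After byte 2 (0xC3): reg=0x19
After byte 3 (0x26): reg=0xBD
After byte 4 (0x71): reg=0x6A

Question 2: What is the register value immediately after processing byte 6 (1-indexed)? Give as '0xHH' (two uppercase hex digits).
After byte 1 (0xD6): reg=0x73
After byte 2 (0xC3): reg=0x19
After byte 3 (0x26): reg=0xBD
After byte 4 (0x71): reg=0x6A
After byte 5 (0x2C): reg=0xD5
After byte 6 (0x1C): reg=0x71

Answer: 0x71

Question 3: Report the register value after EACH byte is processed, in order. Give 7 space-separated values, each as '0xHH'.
0x73 0x19 0xBD 0x6A 0xD5 0x71 0xB3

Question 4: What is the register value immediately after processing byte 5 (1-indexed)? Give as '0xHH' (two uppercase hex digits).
After byte 1 (0xD6): reg=0x73
After byte 2 (0xC3): reg=0x19
After byte 3 (0x26): reg=0xBD
After byte 4 (0x71): reg=0x6A
After byte 5 (0x2C): reg=0xD5

Answer: 0xD5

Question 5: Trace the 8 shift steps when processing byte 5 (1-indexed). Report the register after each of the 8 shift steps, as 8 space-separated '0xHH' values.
After byte 1 (0xD6): reg=0x73
After byte 2 (0xC3): reg=0x19
After byte 3 (0x26): reg=0xBD
After byte 4 (0x71): reg=0x6A
Register before byte 5: 0x6A
After XOR with byte 0x2C: 0x46

Answer: 0x8C 0x1F 0x3E 0x7C 0xF8 0xF7 0xE9 0xD5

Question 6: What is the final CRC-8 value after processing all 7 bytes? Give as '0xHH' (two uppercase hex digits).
After byte 1 (0xD6): reg=0x73
After byte 2 (0xC3): reg=0x19
After byte 3 (0x26): reg=0xBD
After byte 4 (0x71): reg=0x6A
After byte 5 (0x2C): reg=0xD5
After byte 6 (0x1C): reg=0x71
After byte 7 (0x4C): reg=0xB3

Answer: 0xB3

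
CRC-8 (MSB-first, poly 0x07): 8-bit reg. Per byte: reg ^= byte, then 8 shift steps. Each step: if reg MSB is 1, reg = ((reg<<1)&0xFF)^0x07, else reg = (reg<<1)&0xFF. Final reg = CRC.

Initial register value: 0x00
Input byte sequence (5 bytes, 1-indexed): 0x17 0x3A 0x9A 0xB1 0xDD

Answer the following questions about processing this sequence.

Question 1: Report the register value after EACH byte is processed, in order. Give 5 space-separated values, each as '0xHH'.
0x65 0x9A 0x00 0x1E 0x47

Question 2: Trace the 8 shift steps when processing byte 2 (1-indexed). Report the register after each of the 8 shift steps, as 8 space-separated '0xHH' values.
After byte 1 (0x17): reg=0x65
Register before byte 2: 0x65
After XOR with byte 0x3A: 0x5F

Answer: 0xBE 0x7B 0xF6 0xEB 0xD1 0xA5 0x4D 0x9A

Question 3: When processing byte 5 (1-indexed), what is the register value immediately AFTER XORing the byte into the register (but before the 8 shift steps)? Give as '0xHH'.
Register before byte 5: 0x1E
Byte 5: 0xDD
0x1E XOR 0xDD = 0xC3

Answer: 0xC3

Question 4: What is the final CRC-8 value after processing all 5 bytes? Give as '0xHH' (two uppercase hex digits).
After byte 1 (0x17): reg=0x65
After byte 2 (0x3A): reg=0x9A
After byte 3 (0x9A): reg=0x00
After byte 4 (0xB1): reg=0x1E
After byte 5 (0xDD): reg=0x47

Answer: 0x47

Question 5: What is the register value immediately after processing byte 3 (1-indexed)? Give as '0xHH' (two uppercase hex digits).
After byte 1 (0x17): reg=0x65
After byte 2 (0x3A): reg=0x9A
After byte 3 (0x9A): reg=0x00

Answer: 0x00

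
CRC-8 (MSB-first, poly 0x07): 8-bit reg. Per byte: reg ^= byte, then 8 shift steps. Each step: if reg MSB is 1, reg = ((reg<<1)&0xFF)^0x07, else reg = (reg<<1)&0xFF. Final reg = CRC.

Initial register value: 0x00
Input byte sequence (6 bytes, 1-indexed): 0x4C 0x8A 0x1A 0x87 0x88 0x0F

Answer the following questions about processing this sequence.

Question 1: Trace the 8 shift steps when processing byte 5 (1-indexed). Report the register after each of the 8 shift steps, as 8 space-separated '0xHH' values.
After byte 1 (0x4C): reg=0xE3
After byte 2 (0x8A): reg=0x18
After byte 3 (0x1A): reg=0x0E
After byte 4 (0x87): reg=0xB6
Register before byte 5: 0xB6
After XOR with byte 0x88: 0x3E

Answer: 0x7C 0xF8 0xF7 0xE9 0xD5 0xAD 0x5D 0xBA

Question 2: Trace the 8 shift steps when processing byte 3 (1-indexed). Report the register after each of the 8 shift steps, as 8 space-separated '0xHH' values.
Answer: 0x04 0x08 0x10 0x20 0x40 0x80 0x07 0x0E

Derivation:
After byte 1 (0x4C): reg=0xE3
After byte 2 (0x8A): reg=0x18
Register before byte 3: 0x18
After XOR with byte 0x1A: 0x02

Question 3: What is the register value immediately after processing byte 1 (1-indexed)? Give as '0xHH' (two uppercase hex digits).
Answer: 0xE3

Derivation:
After byte 1 (0x4C): reg=0xE3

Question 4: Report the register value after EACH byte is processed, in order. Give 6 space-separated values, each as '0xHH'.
0xE3 0x18 0x0E 0xB6 0xBA 0x02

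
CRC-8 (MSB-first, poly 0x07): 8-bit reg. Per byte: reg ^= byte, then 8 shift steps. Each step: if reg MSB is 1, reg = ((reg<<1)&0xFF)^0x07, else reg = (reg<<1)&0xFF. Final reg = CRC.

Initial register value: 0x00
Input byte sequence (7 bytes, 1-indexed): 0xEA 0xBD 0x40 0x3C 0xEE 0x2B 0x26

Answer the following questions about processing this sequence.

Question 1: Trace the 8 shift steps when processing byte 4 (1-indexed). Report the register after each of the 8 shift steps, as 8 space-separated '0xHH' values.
Answer: 0x28 0x50 0xA0 0x47 0x8E 0x1B 0x36 0x6C

Derivation:
After byte 1 (0xEA): reg=0x98
After byte 2 (0xBD): reg=0xFB
After byte 3 (0x40): reg=0x28
Register before byte 4: 0x28
After XOR with byte 0x3C: 0x14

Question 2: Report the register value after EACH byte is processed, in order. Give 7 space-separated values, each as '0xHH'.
0x98 0xFB 0x28 0x6C 0x87 0x4D 0x16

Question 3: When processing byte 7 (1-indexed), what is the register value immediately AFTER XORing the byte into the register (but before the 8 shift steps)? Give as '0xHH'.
Register before byte 7: 0x4D
Byte 7: 0x26
0x4D XOR 0x26 = 0x6B

Answer: 0x6B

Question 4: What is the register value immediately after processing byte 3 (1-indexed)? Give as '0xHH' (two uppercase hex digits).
After byte 1 (0xEA): reg=0x98
After byte 2 (0xBD): reg=0xFB
After byte 3 (0x40): reg=0x28

Answer: 0x28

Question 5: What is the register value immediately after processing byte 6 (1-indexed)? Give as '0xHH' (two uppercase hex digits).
After byte 1 (0xEA): reg=0x98
After byte 2 (0xBD): reg=0xFB
After byte 3 (0x40): reg=0x28
After byte 4 (0x3C): reg=0x6C
After byte 5 (0xEE): reg=0x87
After byte 6 (0x2B): reg=0x4D

Answer: 0x4D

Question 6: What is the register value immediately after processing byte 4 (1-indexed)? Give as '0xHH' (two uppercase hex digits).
After byte 1 (0xEA): reg=0x98
After byte 2 (0xBD): reg=0xFB
After byte 3 (0x40): reg=0x28
After byte 4 (0x3C): reg=0x6C

Answer: 0x6C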